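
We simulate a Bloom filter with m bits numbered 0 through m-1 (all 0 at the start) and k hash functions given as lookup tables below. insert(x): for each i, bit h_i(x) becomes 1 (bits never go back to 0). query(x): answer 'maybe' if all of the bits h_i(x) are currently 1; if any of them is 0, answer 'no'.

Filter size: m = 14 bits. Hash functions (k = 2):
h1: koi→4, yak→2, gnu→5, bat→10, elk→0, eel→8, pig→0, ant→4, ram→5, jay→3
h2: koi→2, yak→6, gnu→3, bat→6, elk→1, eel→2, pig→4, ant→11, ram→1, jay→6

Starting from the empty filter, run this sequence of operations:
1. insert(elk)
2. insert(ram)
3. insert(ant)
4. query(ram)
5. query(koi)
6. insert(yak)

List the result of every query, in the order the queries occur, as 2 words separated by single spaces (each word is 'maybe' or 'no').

Answer: maybe no

Derivation:
Start: bits=00000000000000
Op 1: insert elk -> sets bits 0 1 -> bits=11000000000000
Op 2: insert ram -> sets bits 1 5 -> bits=11000100000000
Op 3: insert ant -> sets bits 4 11 -> bits=11001100000100
Op 4: query ram -> checks bit1=1, bit5=1 (all 1) -> maybe
Op 5: query koi -> checks bit2=0, bit4=1 (has a 0) -> no
Op 6: insert yak -> sets bits 2 6 -> bits=11101110000100
Query results in order: maybe no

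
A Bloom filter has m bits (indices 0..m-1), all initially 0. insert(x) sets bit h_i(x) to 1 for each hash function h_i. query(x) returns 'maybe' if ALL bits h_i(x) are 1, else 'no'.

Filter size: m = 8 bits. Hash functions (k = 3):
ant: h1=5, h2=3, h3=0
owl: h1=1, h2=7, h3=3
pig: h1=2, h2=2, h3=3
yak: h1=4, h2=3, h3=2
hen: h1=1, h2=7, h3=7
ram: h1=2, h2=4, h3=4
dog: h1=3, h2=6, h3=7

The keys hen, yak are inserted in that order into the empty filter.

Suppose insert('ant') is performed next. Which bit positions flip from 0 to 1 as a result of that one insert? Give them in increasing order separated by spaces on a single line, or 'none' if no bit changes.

Answer: 0 5

Derivation:
Start: bits=00000000
After insert 'hen': sets bits 1 7 -> bits=01000001
After insert 'yak': sets bits 2 3 4 -> bits=01111001
insert 'ant' would touch bits 0 3 5; currently bit0=0, bit3=1, bit5=0
Bits that are 0 among those (would change 0->1): 0 5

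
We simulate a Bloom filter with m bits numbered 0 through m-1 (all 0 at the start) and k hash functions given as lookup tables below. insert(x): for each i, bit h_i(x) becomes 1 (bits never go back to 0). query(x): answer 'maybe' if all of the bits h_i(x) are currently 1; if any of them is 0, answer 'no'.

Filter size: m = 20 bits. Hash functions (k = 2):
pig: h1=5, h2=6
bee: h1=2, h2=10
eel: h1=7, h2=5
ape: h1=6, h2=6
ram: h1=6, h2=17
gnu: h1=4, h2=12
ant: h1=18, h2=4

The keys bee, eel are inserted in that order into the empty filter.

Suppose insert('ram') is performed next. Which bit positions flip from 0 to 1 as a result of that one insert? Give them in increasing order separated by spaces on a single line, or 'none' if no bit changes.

Answer: 6 17

Derivation:
Start: bits=00000000000000000000
After insert 'bee': sets bits 2 10 -> bits=00100000001000000000
After insert 'eel': sets bits 5 7 -> bits=00100101001000000000
insert 'ram' would touch bits 6 17; currently bit6=0, bit17=0
Bits that are 0 among those (would change 0->1): 6 17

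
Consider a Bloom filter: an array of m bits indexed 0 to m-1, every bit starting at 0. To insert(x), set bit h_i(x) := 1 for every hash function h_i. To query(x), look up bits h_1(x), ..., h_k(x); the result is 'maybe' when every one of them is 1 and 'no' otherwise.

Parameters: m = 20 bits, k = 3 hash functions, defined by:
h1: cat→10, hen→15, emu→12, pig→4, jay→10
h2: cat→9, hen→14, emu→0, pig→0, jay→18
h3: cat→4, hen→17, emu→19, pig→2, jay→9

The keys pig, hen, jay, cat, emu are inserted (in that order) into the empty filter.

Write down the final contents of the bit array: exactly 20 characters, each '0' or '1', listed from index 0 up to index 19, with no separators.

Start: bits=00000000000000000000
After insert 'pig': sets bits 0 2 4 -> bits=10101000000000000000
After insert 'hen': sets bits 14 15 17 -> bits=10101000000000110100
After insert 'jay': sets bits 9 10 18 -> bits=10101000011000110110
After insert 'cat': sets bits 4 9 10 -> bits=10101000011000110110
After insert 'emu': sets bits 0 12 19 -> bits=10101000011010110111

Answer: 10101000011010110111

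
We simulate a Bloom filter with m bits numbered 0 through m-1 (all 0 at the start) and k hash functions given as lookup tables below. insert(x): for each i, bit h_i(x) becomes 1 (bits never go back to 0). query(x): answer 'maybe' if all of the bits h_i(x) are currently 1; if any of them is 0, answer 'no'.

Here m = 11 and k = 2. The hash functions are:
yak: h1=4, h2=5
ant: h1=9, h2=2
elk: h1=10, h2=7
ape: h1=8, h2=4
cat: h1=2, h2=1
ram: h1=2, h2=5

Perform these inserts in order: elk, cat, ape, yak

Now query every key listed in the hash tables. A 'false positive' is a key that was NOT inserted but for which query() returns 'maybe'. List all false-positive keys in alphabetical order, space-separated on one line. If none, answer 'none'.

Answer: ram

Derivation:
Start: bits=00000000000
After insert 'elk': sets bits 7 10 -> bits=00000001001
After insert 'cat': sets bits 1 2 -> bits=01100001001
After insert 'ape': sets bits 4 8 -> bits=01101001101
After insert 'yak': sets bits 4 5 -> bits=01101101101
Not inserted: ant ram — query each against bits=01101101101:
query ant: checks bit2=1, bit9=0 (has a 0) -> no => not a false positive
query ram: checks bit2=1, bit5=1 (all 1) -> maybe => FALSE POSITIVE
False positives (alphabetical): ram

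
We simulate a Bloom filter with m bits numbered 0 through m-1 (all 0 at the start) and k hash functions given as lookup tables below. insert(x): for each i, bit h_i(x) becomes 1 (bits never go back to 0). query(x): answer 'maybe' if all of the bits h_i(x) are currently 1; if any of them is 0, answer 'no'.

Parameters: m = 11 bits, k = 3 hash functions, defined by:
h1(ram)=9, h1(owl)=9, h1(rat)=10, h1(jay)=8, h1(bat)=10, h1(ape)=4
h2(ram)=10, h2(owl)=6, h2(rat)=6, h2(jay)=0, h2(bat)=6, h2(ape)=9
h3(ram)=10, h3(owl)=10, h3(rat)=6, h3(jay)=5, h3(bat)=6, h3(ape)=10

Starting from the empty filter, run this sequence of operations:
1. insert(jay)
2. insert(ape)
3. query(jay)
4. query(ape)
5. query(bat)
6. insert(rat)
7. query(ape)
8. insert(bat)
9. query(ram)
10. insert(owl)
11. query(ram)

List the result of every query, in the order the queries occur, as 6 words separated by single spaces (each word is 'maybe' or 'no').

Start: bits=00000000000
Op 1: insert jay -> sets bits 0 5 8 -> bits=10000100100
Op 2: insert ape -> sets bits 4 9 10 -> bits=10001100111
Op 3: query jay -> checks bit0=1, bit5=1, bit8=1 (all 1) -> maybe
Op 4: query ape -> checks bit4=1, bit9=1, bit10=1 (all 1) -> maybe
Op 5: query bat -> checks bit6=0, bit10=1 (has a 0) -> no
Op 6: insert rat -> sets bits 6 10 -> bits=10001110111
Op 7: query ape -> checks bit4=1, bit9=1, bit10=1 (all 1) -> maybe
Op 8: insert bat -> sets bits 6 10 -> bits=10001110111
Op 9: query ram -> checks bit9=1, bit10=1 (all 1) -> maybe
Op 10: insert owl -> sets bits 6 9 10 -> bits=10001110111
Op 11: query ram -> checks bit9=1, bit10=1 (all 1) -> maybe
Query results in order: maybe maybe no maybe maybe maybe

Answer: maybe maybe no maybe maybe maybe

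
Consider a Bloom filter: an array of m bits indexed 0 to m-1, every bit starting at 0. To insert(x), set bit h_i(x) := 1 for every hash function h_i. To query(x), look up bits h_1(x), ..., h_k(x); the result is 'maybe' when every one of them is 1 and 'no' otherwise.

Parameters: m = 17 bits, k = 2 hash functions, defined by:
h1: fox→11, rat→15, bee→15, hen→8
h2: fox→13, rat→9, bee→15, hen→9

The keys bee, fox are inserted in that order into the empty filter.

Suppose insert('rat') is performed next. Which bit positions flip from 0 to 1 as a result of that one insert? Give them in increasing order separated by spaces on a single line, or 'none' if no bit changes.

Start: bits=00000000000000000
After insert 'bee': sets bits 15 -> bits=00000000000000010
After insert 'fox': sets bits 11 13 -> bits=00000000000101010
insert 'rat' would touch bits 9 15; currently bit9=0, bit15=1
Bits that are 0 among those (would change 0->1): 9

Answer: 9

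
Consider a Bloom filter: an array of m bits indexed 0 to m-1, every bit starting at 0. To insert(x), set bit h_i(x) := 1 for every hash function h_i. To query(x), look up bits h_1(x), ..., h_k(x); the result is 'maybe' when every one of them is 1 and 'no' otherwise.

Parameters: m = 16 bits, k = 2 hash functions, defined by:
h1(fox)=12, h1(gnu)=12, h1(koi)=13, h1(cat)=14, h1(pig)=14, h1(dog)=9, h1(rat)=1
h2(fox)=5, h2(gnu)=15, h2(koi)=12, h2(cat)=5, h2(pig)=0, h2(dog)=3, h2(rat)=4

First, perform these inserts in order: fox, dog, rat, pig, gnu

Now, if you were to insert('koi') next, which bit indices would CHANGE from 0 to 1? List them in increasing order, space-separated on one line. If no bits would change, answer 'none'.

Start: bits=0000000000000000
After insert 'fox': sets bits 5 12 -> bits=0000010000001000
After insert 'dog': sets bits 3 9 -> bits=0001010001001000
After insert 'rat': sets bits 1 4 -> bits=0101110001001000
After insert 'pig': sets bits 0 14 -> bits=1101110001001010
After insert 'gnu': sets bits 12 15 -> bits=1101110001001011
insert 'koi' would touch bits 12 13; currently bit12=1, bit13=0
Bits that are 0 among those (would change 0->1): 13

Answer: 13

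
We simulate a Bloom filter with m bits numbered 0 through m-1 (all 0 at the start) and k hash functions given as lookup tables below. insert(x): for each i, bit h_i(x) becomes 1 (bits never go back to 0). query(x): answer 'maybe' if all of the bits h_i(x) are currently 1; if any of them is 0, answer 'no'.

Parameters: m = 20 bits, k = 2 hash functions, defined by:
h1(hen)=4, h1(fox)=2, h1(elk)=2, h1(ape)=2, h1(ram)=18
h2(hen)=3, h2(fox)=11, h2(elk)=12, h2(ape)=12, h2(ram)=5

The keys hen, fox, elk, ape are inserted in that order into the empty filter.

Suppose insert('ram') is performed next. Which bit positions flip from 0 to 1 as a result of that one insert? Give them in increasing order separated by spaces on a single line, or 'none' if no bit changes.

Answer: 5 18

Derivation:
Start: bits=00000000000000000000
After insert 'hen': sets bits 3 4 -> bits=00011000000000000000
After insert 'fox': sets bits 2 11 -> bits=00111000000100000000
After insert 'elk': sets bits 2 12 -> bits=00111000000110000000
After insert 'ape': sets bits 2 12 -> bits=00111000000110000000
insert 'ram' would touch bits 5 18; currently bit5=0, bit18=0
Bits that are 0 among those (would change 0->1): 5 18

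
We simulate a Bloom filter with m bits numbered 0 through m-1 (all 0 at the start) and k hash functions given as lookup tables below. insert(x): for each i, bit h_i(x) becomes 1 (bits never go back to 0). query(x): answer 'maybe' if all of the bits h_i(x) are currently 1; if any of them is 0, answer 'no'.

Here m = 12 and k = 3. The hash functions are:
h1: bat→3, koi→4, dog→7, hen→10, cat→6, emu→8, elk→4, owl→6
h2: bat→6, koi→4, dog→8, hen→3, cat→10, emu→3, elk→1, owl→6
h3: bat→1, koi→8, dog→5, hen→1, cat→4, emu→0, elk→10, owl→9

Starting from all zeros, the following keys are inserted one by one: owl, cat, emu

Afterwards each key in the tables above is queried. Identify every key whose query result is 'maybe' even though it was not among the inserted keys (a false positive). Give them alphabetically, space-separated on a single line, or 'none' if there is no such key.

Start: bits=000000000000
After insert 'owl': sets bits 6 9 -> bits=000000100100
After insert 'cat': sets bits 4 6 10 -> bits=000010100110
After insert 'emu': sets bits 0 3 8 -> bits=100110101110
Not inserted: bat dog elk hen koi — query each against bits=100110101110:
query bat: checks bit1=0, bit3=1, bit6=1 (has a 0) -> no => not a false positive
query dog: checks bit5=0, bit7=0, bit8=1 (has a 0) -> no => not a false positive
query elk: checks bit1=0, bit4=1, bit10=1 (has a 0) -> no => not a false positive
query hen: checks bit1=0, bit3=1, bit10=1 (has a 0) -> no => not a false positive
query koi: checks bit4=1, bit8=1 (all 1) -> maybe => FALSE POSITIVE
False positives (alphabetical): koi

Answer: koi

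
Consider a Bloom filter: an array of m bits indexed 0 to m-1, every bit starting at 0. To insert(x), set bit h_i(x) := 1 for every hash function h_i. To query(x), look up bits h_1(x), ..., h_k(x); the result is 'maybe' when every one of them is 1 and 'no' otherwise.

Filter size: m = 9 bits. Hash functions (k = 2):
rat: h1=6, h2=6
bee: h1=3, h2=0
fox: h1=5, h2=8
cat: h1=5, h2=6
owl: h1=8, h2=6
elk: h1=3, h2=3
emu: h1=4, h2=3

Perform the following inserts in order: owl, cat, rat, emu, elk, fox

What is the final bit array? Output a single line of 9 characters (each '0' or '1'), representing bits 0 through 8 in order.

Answer: 000111101

Derivation:
Start: bits=000000000
After insert 'owl': sets bits 6 8 -> bits=000000101
After insert 'cat': sets bits 5 6 -> bits=000001101
After insert 'rat': sets bits 6 -> bits=000001101
After insert 'emu': sets bits 3 4 -> bits=000111101
After insert 'elk': sets bits 3 -> bits=000111101
After insert 'fox': sets bits 5 8 -> bits=000111101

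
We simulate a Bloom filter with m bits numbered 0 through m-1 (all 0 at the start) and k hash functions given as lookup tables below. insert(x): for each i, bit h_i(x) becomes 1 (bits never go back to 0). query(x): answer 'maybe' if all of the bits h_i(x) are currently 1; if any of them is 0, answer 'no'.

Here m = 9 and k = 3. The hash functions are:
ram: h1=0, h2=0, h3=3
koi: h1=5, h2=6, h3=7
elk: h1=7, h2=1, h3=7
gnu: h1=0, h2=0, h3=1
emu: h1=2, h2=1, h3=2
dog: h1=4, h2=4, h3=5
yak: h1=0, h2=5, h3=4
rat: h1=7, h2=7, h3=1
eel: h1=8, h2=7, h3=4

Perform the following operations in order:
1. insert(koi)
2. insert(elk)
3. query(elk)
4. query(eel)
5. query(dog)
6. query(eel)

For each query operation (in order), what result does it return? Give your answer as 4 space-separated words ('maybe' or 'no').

Start: bits=000000000
Op 1: insert koi -> sets bits 5 6 7 -> bits=000001110
Op 2: insert elk -> sets bits 1 7 -> bits=010001110
Op 3: query elk -> checks bit1=1, bit7=1 (all 1) -> maybe
Op 4: query eel -> checks bit4=0, bit7=1, bit8=0 (has a 0) -> no
Op 5: query dog -> checks bit4=0, bit5=1 (has a 0) -> no
Op 6: query eel -> checks bit4=0, bit7=1, bit8=0 (has a 0) -> no
Query results in order: maybe no no no

Answer: maybe no no no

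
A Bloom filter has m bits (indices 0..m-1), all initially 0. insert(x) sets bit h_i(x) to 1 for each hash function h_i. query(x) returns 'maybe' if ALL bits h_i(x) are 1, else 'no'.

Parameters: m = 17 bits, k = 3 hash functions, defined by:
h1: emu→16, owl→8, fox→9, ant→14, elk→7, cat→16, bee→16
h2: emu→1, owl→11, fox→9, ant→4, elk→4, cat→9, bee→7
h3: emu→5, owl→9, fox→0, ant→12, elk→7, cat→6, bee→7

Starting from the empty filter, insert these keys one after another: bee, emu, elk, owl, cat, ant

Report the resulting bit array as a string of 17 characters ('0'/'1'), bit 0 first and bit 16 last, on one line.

Start: bits=00000000000000000
After insert 'bee': sets bits 7 16 -> bits=00000001000000001
After insert 'emu': sets bits 1 5 16 -> bits=01000101000000001
After insert 'elk': sets bits 4 7 -> bits=01001101000000001
After insert 'owl': sets bits 8 9 11 -> bits=01001101110100001
After insert 'cat': sets bits 6 9 16 -> bits=01001111110100001
After insert 'ant': sets bits 4 12 14 -> bits=01001111110110101

Answer: 01001111110110101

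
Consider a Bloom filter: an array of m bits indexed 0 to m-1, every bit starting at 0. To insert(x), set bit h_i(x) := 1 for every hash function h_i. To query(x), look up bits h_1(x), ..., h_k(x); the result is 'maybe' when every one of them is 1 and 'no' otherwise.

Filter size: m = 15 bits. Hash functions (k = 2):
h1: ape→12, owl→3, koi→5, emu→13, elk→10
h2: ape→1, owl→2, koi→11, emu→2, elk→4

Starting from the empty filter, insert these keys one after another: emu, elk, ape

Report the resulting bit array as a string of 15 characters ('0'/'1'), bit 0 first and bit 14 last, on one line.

Start: bits=000000000000000
After insert 'emu': sets bits 2 13 -> bits=001000000000010
After insert 'elk': sets bits 4 10 -> bits=001010000010010
After insert 'ape': sets bits 1 12 -> bits=011010000010110

Answer: 011010000010110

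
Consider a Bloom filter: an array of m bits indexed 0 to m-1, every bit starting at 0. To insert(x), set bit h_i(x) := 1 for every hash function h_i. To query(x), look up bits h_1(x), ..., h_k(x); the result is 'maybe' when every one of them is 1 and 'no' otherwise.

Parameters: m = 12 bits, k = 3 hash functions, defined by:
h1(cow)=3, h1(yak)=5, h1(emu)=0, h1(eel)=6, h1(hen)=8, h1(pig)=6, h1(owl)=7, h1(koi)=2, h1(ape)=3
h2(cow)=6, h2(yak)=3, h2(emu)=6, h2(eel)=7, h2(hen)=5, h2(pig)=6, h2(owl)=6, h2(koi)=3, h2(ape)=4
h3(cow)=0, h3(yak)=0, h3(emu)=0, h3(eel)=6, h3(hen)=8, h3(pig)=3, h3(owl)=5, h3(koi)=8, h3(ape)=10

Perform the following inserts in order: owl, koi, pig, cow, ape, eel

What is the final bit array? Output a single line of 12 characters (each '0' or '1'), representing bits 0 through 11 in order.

Answer: 101111111010

Derivation:
Start: bits=000000000000
After insert 'owl': sets bits 5 6 7 -> bits=000001110000
After insert 'koi': sets bits 2 3 8 -> bits=001101111000
After insert 'pig': sets bits 3 6 -> bits=001101111000
After insert 'cow': sets bits 0 3 6 -> bits=101101111000
After insert 'ape': sets bits 3 4 10 -> bits=101111111010
After insert 'eel': sets bits 6 7 -> bits=101111111010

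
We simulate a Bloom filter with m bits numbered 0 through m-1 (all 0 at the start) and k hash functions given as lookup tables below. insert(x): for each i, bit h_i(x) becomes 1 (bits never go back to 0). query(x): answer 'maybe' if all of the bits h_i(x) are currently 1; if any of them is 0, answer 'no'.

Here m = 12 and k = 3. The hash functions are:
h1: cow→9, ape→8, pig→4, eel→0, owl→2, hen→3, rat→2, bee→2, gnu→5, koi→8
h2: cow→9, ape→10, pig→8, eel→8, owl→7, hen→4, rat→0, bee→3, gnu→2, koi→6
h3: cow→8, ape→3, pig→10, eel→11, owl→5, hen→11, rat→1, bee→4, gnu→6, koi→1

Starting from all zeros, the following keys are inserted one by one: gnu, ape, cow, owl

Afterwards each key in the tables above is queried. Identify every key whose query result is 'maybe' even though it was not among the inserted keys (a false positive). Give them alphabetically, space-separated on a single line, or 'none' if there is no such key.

Answer: none

Derivation:
Start: bits=000000000000
After insert 'gnu': sets bits 2 5 6 -> bits=001001100000
After insert 'ape': sets bits 3 8 10 -> bits=001101101010
After insert 'cow': sets bits 8 9 -> bits=001101101110
After insert 'owl': sets bits 2 5 7 -> bits=001101111110
Not inserted: bee eel hen koi pig rat — query each against bits=001101111110:
query bee: checks bit2=1, bit3=1, bit4=0 (has a 0) -> no => not a false positive
query eel: checks bit0=0, bit8=1, bit11=0 (has a 0) -> no => not a false positive
query hen: checks bit3=1, bit4=0, bit11=0 (has a 0) -> no => not a false positive
query koi: checks bit1=0, bit6=1, bit8=1 (has a 0) -> no => not a false positive
query pig: checks bit4=0, bit8=1, bit10=1 (has a 0) -> no => not a false positive
query rat: checks bit0=0, bit1=0, bit2=1 (has a 0) -> no => not a false positive
False positives (alphabetical): none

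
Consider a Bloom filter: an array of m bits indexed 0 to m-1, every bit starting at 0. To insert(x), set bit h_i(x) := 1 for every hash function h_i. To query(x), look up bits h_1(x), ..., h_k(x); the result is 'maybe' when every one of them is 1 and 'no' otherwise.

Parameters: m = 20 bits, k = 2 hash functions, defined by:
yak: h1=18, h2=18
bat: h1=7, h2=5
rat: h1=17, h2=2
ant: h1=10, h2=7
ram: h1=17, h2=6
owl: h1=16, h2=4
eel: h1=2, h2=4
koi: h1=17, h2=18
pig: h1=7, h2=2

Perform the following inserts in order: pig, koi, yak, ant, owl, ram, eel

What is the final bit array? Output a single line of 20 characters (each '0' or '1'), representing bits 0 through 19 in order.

Answer: 00101011001000001110

Derivation:
Start: bits=00000000000000000000
After insert 'pig': sets bits 2 7 -> bits=00100001000000000000
After insert 'koi': sets bits 17 18 -> bits=00100001000000000110
After insert 'yak': sets bits 18 -> bits=00100001000000000110
After insert 'ant': sets bits 7 10 -> bits=00100001001000000110
After insert 'owl': sets bits 4 16 -> bits=00101001001000001110
After insert 'ram': sets bits 6 17 -> bits=00101011001000001110
After insert 'eel': sets bits 2 4 -> bits=00101011001000001110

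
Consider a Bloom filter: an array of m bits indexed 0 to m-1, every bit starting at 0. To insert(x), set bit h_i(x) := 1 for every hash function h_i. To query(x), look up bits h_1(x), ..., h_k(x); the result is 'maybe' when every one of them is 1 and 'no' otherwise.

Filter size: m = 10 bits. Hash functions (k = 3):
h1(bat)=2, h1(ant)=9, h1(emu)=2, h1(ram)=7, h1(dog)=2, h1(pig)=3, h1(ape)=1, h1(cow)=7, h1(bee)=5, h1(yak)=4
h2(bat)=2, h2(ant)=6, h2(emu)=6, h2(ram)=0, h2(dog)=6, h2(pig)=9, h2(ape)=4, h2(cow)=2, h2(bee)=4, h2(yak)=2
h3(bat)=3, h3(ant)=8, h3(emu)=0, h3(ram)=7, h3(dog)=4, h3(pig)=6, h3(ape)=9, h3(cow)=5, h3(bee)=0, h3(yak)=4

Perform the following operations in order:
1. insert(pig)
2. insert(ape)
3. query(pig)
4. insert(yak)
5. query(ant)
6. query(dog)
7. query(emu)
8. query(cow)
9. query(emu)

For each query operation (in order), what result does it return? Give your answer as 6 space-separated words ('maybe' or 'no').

Start: bits=0000000000
Op 1: insert pig -> sets bits 3 6 9 -> bits=0001001001
Op 2: insert ape -> sets bits 1 4 9 -> bits=0101101001
Op 3: query pig -> checks bit3=1, bit6=1, bit9=1 (all 1) -> maybe
Op 4: insert yak -> sets bits 2 4 -> bits=0111101001
Op 5: query ant -> checks bit6=1, bit8=0, bit9=1 (has a 0) -> no
Op 6: query dog -> checks bit2=1, bit4=1, bit6=1 (all 1) -> maybe
Op 7: query emu -> checks bit0=0, bit2=1, bit6=1 (has a 0) -> no
Op 8: query cow -> checks bit2=1, bit5=0, bit7=0 (has a 0) -> no
Op 9: query emu -> checks bit0=0, bit2=1, bit6=1 (has a 0) -> no
Query results in order: maybe no maybe no no no

Answer: maybe no maybe no no no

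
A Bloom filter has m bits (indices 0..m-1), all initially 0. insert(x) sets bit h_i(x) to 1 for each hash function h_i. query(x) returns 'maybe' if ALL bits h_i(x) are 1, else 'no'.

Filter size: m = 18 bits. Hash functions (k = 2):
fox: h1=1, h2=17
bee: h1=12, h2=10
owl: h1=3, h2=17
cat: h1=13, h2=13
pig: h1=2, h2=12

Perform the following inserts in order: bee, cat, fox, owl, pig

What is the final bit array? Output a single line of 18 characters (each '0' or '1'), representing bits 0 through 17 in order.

Start: bits=000000000000000000
After insert 'bee': sets bits 10 12 -> bits=000000000010100000
After insert 'cat': sets bits 13 -> bits=000000000010110000
After insert 'fox': sets bits 1 17 -> bits=010000000010110001
After insert 'owl': sets bits 3 17 -> bits=010100000010110001
After insert 'pig': sets bits 2 12 -> bits=011100000010110001

Answer: 011100000010110001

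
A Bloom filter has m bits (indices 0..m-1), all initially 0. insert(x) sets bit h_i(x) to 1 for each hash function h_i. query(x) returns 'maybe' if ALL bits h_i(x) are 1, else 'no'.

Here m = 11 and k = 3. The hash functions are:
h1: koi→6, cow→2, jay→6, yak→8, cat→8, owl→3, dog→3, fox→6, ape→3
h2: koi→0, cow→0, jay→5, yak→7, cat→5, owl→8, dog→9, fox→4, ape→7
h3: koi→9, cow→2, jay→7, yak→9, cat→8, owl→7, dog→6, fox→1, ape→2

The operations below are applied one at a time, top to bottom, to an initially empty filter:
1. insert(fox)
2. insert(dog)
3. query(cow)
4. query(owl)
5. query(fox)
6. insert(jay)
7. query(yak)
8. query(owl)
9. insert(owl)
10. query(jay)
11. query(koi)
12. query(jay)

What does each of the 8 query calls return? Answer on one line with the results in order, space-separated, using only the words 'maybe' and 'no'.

Answer: no no maybe no no maybe no maybe

Derivation:
Start: bits=00000000000
Op 1: insert fox -> sets bits 1 4 6 -> bits=01001010000
Op 2: insert dog -> sets bits 3 6 9 -> bits=01011010010
Op 3: query cow -> checks bit0=0, bit2=0 (has a 0) -> no
Op 4: query owl -> checks bit3=1, bit7=0, bit8=0 (has a 0) -> no
Op 5: query fox -> checks bit1=1, bit4=1, bit6=1 (all 1) -> maybe
Op 6: insert jay -> sets bits 5 6 7 -> bits=01011111010
Op 7: query yak -> checks bit7=1, bit8=0, bit9=1 (has a 0) -> no
Op 8: query owl -> checks bit3=1, bit7=1, bit8=0 (has a 0) -> no
Op 9: insert owl -> sets bits 3 7 8 -> bits=01011111110
Op 10: query jay -> checks bit5=1, bit6=1, bit7=1 (all 1) -> maybe
Op 11: query koi -> checks bit0=0, bit6=1, bit9=1 (has a 0) -> no
Op 12: query jay -> checks bit5=1, bit6=1, bit7=1 (all 1) -> maybe
Query results in order: no no maybe no no maybe no maybe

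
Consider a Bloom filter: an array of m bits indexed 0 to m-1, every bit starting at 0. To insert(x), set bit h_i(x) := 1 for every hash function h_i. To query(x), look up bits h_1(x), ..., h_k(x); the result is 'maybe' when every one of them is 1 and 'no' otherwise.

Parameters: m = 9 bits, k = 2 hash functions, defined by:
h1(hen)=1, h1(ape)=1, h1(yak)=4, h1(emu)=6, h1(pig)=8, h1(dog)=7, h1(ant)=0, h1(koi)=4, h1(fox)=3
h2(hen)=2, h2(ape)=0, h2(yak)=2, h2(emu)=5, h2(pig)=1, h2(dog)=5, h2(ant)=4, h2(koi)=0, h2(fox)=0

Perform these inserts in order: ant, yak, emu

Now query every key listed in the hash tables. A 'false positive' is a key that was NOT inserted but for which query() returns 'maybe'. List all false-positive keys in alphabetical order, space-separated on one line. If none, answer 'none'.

Start: bits=000000000
After insert 'ant': sets bits 0 4 -> bits=100010000
After insert 'yak': sets bits 2 4 -> bits=101010000
After insert 'emu': sets bits 5 6 -> bits=101011100
Not inserted: ape dog fox hen koi pig — query each against bits=101011100:
query ape: checks bit0=1, bit1=0 (has a 0) -> no => not a false positive
query dog: checks bit5=1, bit7=0 (has a 0) -> no => not a false positive
query fox: checks bit0=1, bit3=0 (has a 0) -> no => not a false positive
query hen: checks bit1=0, bit2=1 (has a 0) -> no => not a false positive
query koi: checks bit0=1, bit4=1 (all 1) -> maybe => FALSE POSITIVE
query pig: checks bit1=0, bit8=0 (has a 0) -> no => not a false positive
False positives (alphabetical): koi

Answer: koi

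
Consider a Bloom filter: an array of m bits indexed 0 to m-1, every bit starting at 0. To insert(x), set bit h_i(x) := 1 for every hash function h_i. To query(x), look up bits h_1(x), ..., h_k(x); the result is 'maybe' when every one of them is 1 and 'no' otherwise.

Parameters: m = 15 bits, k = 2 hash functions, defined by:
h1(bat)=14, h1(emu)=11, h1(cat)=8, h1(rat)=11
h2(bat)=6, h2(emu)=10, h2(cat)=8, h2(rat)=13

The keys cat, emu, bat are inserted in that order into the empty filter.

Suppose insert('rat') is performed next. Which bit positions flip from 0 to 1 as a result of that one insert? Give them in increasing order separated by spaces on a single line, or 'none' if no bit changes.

Start: bits=000000000000000
After insert 'cat': sets bits 8 -> bits=000000001000000
After insert 'emu': sets bits 10 11 -> bits=000000001011000
After insert 'bat': sets bits 6 14 -> bits=000000101011001
insert 'rat' would touch bits 11 13; currently bit11=1, bit13=0
Bits that are 0 among those (would change 0->1): 13

Answer: 13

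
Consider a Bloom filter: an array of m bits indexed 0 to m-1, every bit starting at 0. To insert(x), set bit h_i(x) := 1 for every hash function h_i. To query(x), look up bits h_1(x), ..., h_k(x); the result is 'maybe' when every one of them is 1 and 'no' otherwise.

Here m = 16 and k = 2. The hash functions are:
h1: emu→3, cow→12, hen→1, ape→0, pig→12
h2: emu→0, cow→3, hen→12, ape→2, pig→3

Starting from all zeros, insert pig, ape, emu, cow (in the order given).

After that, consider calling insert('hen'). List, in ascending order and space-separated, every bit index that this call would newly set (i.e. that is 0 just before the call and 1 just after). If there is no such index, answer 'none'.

Start: bits=0000000000000000
After insert 'pig': sets bits 3 12 -> bits=0001000000001000
After insert 'ape': sets bits 0 2 -> bits=1011000000001000
After insert 'emu': sets bits 0 3 -> bits=1011000000001000
After insert 'cow': sets bits 3 12 -> bits=1011000000001000
insert 'hen' would touch bits 1 12; currently bit1=0, bit12=1
Bits that are 0 among those (would change 0->1): 1

Answer: 1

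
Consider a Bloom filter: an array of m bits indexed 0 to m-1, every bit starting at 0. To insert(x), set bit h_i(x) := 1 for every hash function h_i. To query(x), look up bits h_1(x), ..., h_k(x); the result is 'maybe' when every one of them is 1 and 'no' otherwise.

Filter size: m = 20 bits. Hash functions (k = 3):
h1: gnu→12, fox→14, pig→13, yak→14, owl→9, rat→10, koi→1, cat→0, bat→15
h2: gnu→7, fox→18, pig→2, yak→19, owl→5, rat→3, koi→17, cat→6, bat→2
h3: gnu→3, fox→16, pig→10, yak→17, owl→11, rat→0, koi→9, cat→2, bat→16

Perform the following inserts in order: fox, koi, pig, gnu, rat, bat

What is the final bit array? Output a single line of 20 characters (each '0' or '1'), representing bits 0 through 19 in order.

Answer: 11110001011011111110

Derivation:
Start: bits=00000000000000000000
After insert 'fox': sets bits 14 16 18 -> bits=00000000000000101010
After insert 'koi': sets bits 1 9 17 -> bits=01000000010000101110
After insert 'pig': sets bits 2 10 13 -> bits=01100000011001101110
After insert 'gnu': sets bits 3 7 12 -> bits=01110001011011101110
After insert 'rat': sets bits 0 3 10 -> bits=11110001011011101110
After insert 'bat': sets bits 2 15 16 -> bits=11110001011011111110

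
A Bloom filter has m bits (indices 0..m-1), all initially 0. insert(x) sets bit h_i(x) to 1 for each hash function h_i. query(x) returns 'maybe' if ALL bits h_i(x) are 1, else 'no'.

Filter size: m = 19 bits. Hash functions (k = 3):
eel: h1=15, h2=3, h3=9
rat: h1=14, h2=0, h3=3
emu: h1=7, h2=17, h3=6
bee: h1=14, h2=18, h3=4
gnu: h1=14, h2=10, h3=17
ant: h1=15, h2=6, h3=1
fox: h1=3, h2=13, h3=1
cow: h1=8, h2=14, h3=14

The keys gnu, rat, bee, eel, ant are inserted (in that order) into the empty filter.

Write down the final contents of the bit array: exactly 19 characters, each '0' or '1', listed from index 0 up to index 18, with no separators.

Answer: 1101101001100011011

Derivation:
Start: bits=0000000000000000000
After insert 'gnu': sets bits 10 14 17 -> bits=0000000000100010010
After insert 'rat': sets bits 0 3 14 -> bits=1001000000100010010
After insert 'bee': sets bits 4 14 18 -> bits=1001100000100010011
After insert 'eel': sets bits 3 9 15 -> bits=1001100001100011011
After insert 'ant': sets bits 1 6 15 -> bits=1101101001100011011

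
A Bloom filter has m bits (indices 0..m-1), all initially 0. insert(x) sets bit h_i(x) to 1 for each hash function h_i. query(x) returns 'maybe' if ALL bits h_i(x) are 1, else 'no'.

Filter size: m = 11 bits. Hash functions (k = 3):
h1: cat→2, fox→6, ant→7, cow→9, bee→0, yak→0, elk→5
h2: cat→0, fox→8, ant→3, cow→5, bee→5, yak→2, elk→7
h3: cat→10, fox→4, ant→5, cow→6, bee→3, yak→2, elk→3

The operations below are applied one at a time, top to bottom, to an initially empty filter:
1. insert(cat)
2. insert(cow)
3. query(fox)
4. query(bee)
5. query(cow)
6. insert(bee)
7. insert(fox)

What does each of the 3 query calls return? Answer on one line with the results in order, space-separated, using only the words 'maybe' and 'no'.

Answer: no no maybe

Derivation:
Start: bits=00000000000
Op 1: insert cat -> sets bits 0 2 10 -> bits=10100000001
Op 2: insert cow -> sets bits 5 6 9 -> bits=10100110011
Op 3: query fox -> checks bit4=0, bit6=1, bit8=0 (has a 0) -> no
Op 4: query bee -> checks bit0=1, bit3=0, bit5=1 (has a 0) -> no
Op 5: query cow -> checks bit5=1, bit6=1, bit9=1 (all 1) -> maybe
Op 6: insert bee -> sets bits 0 3 5 -> bits=10110110011
Op 7: insert fox -> sets bits 4 6 8 -> bits=10111110111
Query results in order: no no maybe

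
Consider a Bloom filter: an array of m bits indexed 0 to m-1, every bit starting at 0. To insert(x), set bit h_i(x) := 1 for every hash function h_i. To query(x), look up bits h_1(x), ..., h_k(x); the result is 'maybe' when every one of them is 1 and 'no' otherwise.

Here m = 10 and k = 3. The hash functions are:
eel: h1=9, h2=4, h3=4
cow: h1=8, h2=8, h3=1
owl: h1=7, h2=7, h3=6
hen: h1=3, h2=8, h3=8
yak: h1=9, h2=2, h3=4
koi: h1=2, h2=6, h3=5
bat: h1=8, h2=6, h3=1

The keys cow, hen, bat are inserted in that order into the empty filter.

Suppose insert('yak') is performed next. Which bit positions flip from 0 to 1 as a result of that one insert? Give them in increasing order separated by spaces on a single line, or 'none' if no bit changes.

Start: bits=0000000000
After insert 'cow': sets bits 1 8 -> bits=0100000010
After insert 'hen': sets bits 3 8 -> bits=0101000010
After insert 'bat': sets bits 1 6 8 -> bits=0101001010
insert 'yak' would touch bits 2 4 9; currently bit2=0, bit4=0, bit9=0
Bits that are 0 among those (would change 0->1): 2 4 9

Answer: 2 4 9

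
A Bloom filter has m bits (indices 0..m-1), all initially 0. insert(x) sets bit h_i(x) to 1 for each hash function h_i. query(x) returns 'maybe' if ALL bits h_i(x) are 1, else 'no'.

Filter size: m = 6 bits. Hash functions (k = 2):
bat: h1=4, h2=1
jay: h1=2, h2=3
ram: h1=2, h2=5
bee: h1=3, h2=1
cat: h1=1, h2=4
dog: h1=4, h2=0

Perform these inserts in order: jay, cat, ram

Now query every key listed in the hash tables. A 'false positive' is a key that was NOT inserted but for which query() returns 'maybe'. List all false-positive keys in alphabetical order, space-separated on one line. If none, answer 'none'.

Start: bits=000000
After insert 'jay': sets bits 2 3 -> bits=001100
After insert 'cat': sets bits 1 4 -> bits=011110
After insert 'ram': sets bits 2 5 -> bits=011111
Not inserted: bat bee dog — query each against bits=011111:
query bat: checks bit1=1, bit4=1 (all 1) -> maybe => FALSE POSITIVE
query bee: checks bit1=1, bit3=1 (all 1) -> maybe => FALSE POSITIVE
query dog: checks bit0=0, bit4=1 (has a 0) -> no => not a false positive
False positives (alphabetical): bat bee

Answer: bat bee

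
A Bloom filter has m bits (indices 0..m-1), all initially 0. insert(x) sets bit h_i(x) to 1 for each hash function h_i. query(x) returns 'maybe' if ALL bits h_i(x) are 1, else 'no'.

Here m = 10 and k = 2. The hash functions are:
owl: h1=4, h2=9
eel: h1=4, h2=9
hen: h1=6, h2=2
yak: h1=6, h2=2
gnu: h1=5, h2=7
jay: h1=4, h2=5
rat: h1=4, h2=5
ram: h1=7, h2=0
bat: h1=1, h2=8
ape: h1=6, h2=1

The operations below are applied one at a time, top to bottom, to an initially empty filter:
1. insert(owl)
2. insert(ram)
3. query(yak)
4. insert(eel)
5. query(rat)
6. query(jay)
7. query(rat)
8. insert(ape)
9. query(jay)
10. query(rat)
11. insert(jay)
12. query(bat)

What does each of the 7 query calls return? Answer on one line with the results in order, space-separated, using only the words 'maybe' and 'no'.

Start: bits=0000000000
Op 1: insert owl -> sets bits 4 9 -> bits=0000100001
Op 2: insert ram -> sets bits 0 7 -> bits=1000100101
Op 3: query yak -> checks bit2=0, bit6=0 (has a 0) -> no
Op 4: insert eel -> sets bits 4 9 -> bits=1000100101
Op 5: query rat -> checks bit4=1, bit5=0 (has a 0) -> no
Op 6: query jay -> checks bit4=1, bit5=0 (has a 0) -> no
Op 7: query rat -> checks bit4=1, bit5=0 (has a 0) -> no
Op 8: insert ape -> sets bits 1 6 -> bits=1100101101
Op 9: query jay -> checks bit4=1, bit5=0 (has a 0) -> no
Op 10: query rat -> checks bit4=1, bit5=0 (has a 0) -> no
Op 11: insert jay -> sets bits 4 5 -> bits=1100111101
Op 12: query bat -> checks bit1=1, bit8=0 (has a 0) -> no
Query results in order: no no no no no no no

Answer: no no no no no no no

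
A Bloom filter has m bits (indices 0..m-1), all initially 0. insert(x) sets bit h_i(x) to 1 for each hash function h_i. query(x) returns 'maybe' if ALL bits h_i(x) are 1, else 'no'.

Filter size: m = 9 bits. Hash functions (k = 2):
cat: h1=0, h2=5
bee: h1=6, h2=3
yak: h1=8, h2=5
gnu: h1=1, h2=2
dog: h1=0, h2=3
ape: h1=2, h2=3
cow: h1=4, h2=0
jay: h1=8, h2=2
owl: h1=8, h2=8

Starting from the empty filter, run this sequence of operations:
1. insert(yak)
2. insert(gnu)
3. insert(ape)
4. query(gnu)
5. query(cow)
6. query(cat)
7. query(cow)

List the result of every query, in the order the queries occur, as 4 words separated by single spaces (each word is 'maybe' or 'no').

Start: bits=000000000
Op 1: insert yak -> sets bits 5 8 -> bits=000001001
Op 2: insert gnu -> sets bits 1 2 -> bits=011001001
Op 3: insert ape -> sets bits 2 3 -> bits=011101001
Op 4: query gnu -> checks bit1=1, bit2=1 (all 1) -> maybe
Op 5: query cow -> checks bit0=0, bit4=0 (has a 0) -> no
Op 6: query cat -> checks bit0=0, bit5=1 (has a 0) -> no
Op 7: query cow -> checks bit0=0, bit4=0 (has a 0) -> no
Query results in order: maybe no no no

Answer: maybe no no no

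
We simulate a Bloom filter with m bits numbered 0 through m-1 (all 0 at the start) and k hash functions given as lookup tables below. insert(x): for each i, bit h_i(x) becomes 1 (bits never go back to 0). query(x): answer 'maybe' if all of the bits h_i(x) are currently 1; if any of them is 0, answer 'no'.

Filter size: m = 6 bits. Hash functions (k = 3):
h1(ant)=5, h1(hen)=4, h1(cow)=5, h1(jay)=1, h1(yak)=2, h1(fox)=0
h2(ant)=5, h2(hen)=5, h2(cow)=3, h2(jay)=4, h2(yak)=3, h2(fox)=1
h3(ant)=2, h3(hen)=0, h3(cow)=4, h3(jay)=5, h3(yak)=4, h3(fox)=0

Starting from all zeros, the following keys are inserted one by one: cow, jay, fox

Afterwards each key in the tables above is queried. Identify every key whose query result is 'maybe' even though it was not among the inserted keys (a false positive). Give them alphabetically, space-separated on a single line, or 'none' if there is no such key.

Start: bits=000000
After insert 'cow': sets bits 3 4 5 -> bits=000111
After insert 'jay': sets bits 1 4 5 -> bits=010111
After insert 'fox': sets bits 0 1 -> bits=110111
Not inserted: ant hen yak — query each against bits=110111:
query ant: checks bit2=0, bit5=1 (has a 0) -> no => not a false positive
query hen: checks bit0=1, bit4=1, bit5=1 (all 1) -> maybe => FALSE POSITIVE
query yak: checks bit2=0, bit3=1, bit4=1 (has a 0) -> no => not a false positive
False positives (alphabetical): hen

Answer: hen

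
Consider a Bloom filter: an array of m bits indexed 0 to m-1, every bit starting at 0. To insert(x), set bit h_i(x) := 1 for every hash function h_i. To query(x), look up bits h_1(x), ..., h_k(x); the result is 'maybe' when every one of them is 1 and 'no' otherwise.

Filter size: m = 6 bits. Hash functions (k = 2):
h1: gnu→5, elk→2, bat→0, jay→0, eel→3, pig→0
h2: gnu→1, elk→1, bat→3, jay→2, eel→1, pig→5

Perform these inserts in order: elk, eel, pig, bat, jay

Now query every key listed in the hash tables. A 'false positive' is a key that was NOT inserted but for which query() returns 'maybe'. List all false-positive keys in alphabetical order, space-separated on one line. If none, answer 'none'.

Answer: gnu

Derivation:
Start: bits=000000
After insert 'elk': sets bits 1 2 -> bits=011000
After insert 'eel': sets bits 1 3 -> bits=011100
After insert 'pig': sets bits 0 5 -> bits=111101
After insert 'bat': sets bits 0 3 -> bits=111101
After insert 'jay': sets bits 0 2 -> bits=111101
Not inserted: gnu — query each against bits=111101:
query gnu: checks bit1=1, bit5=1 (all 1) -> maybe => FALSE POSITIVE
False positives (alphabetical): gnu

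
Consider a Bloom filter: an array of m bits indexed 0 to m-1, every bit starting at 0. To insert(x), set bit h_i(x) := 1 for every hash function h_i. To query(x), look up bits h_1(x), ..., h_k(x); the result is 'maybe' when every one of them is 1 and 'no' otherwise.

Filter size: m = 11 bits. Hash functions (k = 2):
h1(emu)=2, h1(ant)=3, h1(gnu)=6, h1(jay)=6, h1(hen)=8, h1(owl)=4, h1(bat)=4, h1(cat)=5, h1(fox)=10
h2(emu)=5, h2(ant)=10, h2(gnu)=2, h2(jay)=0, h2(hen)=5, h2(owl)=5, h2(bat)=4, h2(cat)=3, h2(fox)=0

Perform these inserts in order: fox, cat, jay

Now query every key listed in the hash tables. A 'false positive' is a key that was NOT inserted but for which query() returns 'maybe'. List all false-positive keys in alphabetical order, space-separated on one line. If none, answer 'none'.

Start: bits=00000000000
After insert 'fox': sets bits 0 10 -> bits=10000000001
After insert 'cat': sets bits 3 5 -> bits=10010100001
After insert 'jay': sets bits 0 6 -> bits=10010110001
Not inserted: ant bat emu gnu hen owl — query each against bits=10010110001:
query ant: checks bit3=1, bit10=1 (all 1) -> maybe => FALSE POSITIVE
query bat: checks bit4=0 (has a 0) -> no => not a false positive
query emu: checks bit2=0, bit5=1 (has a 0) -> no => not a false positive
query gnu: checks bit2=0, bit6=1 (has a 0) -> no => not a false positive
query hen: checks bit5=1, bit8=0 (has a 0) -> no => not a false positive
query owl: checks bit4=0, bit5=1 (has a 0) -> no => not a false positive
False positives (alphabetical): ant

Answer: ant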